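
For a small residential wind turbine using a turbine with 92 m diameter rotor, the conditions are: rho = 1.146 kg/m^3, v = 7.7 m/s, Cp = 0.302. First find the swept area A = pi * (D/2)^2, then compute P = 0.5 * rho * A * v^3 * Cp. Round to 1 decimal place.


Step 1 -- Compute swept area:
  A = pi * (D/2)^2 = pi * (92/2)^2 = 6647.61 m^2
Step 2 -- Apply wind power equation:
  P = 0.5 * rho * A * v^3 * Cp
  v^3 = 7.7^3 = 456.533
  P = 0.5 * 1.146 * 6647.61 * 456.533 * 0.302
  P = 525169.2 W

525169.2


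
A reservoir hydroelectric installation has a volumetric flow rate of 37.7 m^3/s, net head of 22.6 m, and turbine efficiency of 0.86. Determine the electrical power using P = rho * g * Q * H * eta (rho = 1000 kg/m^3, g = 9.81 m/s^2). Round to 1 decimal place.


Apply the hydropower formula P = rho * g * Q * H * eta
rho * g = 1000 * 9.81 = 9810.0
P = 9810.0 * 37.7 * 22.6 * 0.86
P = 7188151.9 W

7188151.9


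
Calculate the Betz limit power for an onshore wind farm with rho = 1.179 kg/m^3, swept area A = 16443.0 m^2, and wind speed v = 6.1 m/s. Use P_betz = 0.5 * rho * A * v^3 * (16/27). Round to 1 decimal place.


The Betz coefficient Cp_max = 16/27 = 0.5926
v^3 = 6.1^3 = 226.981
P_betz = 0.5 * rho * A * v^3 * Cp_max
P_betz = 0.5 * 1.179 * 16443.0 * 226.981 * 0.5926
P_betz = 1303798.8 W

1303798.8


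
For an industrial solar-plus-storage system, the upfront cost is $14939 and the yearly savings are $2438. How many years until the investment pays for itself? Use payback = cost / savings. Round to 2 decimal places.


Simple payback period = initial cost / annual savings
Payback = 14939 / 2438
Payback = 6.13 years

6.13


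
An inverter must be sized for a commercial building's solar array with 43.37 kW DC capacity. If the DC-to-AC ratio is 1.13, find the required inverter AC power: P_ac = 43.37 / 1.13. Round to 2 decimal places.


The inverter AC capacity is determined by the DC/AC ratio.
Given: P_dc = 43.37 kW, DC/AC ratio = 1.13
P_ac = P_dc / ratio = 43.37 / 1.13
P_ac = 38.38 kW

38.38


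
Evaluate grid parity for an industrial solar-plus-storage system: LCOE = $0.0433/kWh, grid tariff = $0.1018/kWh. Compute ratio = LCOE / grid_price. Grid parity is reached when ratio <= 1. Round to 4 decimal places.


Compare LCOE to grid price:
  LCOE = $0.0433/kWh, Grid price = $0.1018/kWh
  Ratio = LCOE / grid_price = 0.0433 / 0.1018 = 0.4253
  Grid parity achieved (ratio <= 1)? yes

0.4253


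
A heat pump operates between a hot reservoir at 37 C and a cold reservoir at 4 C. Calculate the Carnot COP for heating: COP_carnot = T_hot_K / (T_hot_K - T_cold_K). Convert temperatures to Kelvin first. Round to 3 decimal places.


Convert to Kelvin:
  T_hot = 37 + 273.15 = 310.15 K
  T_cold = 4 + 273.15 = 277.15 K
Apply Carnot COP formula:
  COP = T_hot_K / (T_hot_K - T_cold_K) = 310.15 / 33.0
  COP = 9.398

9.398


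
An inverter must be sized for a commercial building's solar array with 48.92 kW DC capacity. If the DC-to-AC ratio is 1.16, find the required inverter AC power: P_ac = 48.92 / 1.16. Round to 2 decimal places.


The inverter AC capacity is determined by the DC/AC ratio.
Given: P_dc = 48.92 kW, DC/AC ratio = 1.16
P_ac = P_dc / ratio = 48.92 / 1.16
P_ac = 42.17 kW

42.17


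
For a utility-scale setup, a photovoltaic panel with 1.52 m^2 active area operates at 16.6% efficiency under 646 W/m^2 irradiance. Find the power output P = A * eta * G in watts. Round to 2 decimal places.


Use the solar power formula P = A * eta * G.
Given: A = 1.52 m^2, eta = 0.166, G = 646 W/m^2
P = 1.52 * 0.166 * 646
P = 163.00 W

163.00


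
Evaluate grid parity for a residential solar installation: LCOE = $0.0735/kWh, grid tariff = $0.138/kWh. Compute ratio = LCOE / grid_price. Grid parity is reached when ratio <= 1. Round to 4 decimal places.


Compare LCOE to grid price:
  LCOE = $0.0735/kWh, Grid price = $0.138/kWh
  Ratio = LCOE / grid_price = 0.0735 / 0.138 = 0.5326
  Grid parity achieved (ratio <= 1)? yes

0.5326


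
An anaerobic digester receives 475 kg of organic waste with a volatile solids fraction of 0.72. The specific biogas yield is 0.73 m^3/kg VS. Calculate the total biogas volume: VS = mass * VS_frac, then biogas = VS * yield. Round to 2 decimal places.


Compute volatile solids:
  VS = mass * VS_fraction = 475 * 0.72 = 342.0 kg
Calculate biogas volume:
  Biogas = VS * specific_yield = 342.0 * 0.73
  Biogas = 249.66 m^3

249.66


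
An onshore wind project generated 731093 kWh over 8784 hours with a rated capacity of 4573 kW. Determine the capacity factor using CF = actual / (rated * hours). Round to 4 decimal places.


Capacity factor = actual output / maximum possible output
Maximum possible = rated * hours = 4573 * 8784 = 40169232 kWh
CF = 731093 / 40169232
CF = 0.0182

0.0182


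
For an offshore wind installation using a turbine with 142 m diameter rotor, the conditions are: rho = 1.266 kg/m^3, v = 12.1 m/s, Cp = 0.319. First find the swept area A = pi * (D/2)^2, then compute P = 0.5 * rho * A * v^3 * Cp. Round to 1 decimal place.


Step 1 -- Compute swept area:
  A = pi * (D/2)^2 = pi * (142/2)^2 = 15836.77 m^2
Step 2 -- Apply wind power equation:
  P = 0.5 * rho * A * v^3 * Cp
  v^3 = 12.1^3 = 1771.561
  P = 0.5 * 1.266 * 15836.77 * 1771.561 * 0.319
  P = 5665223.8 W

5665223.8


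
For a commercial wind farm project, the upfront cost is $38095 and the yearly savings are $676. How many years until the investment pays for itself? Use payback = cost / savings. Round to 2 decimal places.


Simple payback period = initial cost / annual savings
Payback = 38095 / 676
Payback = 56.35 years

56.35


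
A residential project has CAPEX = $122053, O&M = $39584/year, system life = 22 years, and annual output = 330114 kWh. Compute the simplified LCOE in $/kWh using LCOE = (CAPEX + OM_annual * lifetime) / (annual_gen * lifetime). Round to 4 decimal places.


Total cost = CAPEX + OM * lifetime = 122053 + 39584 * 22 = 122053 + 870848 = 992901
Total generation = annual * lifetime = 330114 * 22 = 7262508 kWh
LCOE = 992901 / 7262508
LCOE = 0.1367 $/kWh

0.1367


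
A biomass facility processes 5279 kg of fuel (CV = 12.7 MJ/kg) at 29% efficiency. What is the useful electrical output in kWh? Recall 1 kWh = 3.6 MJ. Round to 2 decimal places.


Total energy = mass * CV = 5279 * 12.7 = 67043.3 MJ
Useful energy = total * eta = 67043.3 * 0.29 = 19442.56 MJ
Convert to kWh: 19442.56 / 3.6
Useful energy = 5400.71 kWh

5400.71


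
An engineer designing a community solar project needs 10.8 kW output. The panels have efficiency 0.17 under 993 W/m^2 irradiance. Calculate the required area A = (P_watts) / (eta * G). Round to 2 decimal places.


Convert target power to watts: P = 10.8 * 1000 = 10800.0 W
Compute denominator: eta * G = 0.17 * 993 = 168.81
Required area A = P / (eta * G) = 10800.0 / 168.81
A = 63.98 m^2

63.98


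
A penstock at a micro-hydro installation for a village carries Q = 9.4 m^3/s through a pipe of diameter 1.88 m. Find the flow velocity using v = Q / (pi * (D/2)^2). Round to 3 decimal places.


Compute pipe cross-sectional area:
  A = pi * (D/2)^2 = pi * (1.88/2)^2 = 2.7759 m^2
Calculate velocity:
  v = Q / A = 9.4 / 2.7759
  v = 3.386 m/s

3.386


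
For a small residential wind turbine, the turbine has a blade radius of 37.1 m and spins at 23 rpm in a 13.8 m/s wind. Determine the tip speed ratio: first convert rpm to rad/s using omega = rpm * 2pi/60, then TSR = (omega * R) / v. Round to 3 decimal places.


Convert rotational speed to rad/s:
  omega = 23 * 2 * pi / 60 = 2.4086 rad/s
Compute tip speed:
  v_tip = omega * R = 2.4086 * 37.1 = 89.357 m/s
Tip speed ratio:
  TSR = v_tip / v_wind = 89.357 / 13.8 = 6.475

6.475


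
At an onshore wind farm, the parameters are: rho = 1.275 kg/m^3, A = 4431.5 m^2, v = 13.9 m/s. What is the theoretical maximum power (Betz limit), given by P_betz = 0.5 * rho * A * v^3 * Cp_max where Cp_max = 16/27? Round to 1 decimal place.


The Betz coefficient Cp_max = 16/27 = 0.5926
v^3 = 13.9^3 = 2685.619
P_betz = 0.5 * rho * A * v^3 * Cp_max
P_betz = 0.5 * 1.275 * 4431.5 * 2685.619 * 0.5926
P_betz = 4496054.4 W

4496054.4


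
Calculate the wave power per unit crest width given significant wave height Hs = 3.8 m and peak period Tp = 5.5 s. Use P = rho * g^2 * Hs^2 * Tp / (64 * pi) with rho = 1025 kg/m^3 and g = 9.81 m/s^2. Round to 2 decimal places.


Apply wave power formula:
  g^2 = 9.81^2 = 96.2361
  Hs^2 = 3.8^2 = 14.44
  Numerator = rho * g^2 * Hs^2 * Tp = 1025 * 96.2361 * 14.44 * 5.5 = 7834147.84
  Denominator = 64 * pi = 201.0619
  P = 7834147.84 / 201.0619 = 38963.85 W/m

38963.85


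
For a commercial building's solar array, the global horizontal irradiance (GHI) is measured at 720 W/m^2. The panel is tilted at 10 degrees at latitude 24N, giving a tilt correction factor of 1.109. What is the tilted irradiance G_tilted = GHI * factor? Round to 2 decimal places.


Identify the given values:
  GHI = 720 W/m^2, tilt correction factor = 1.109
Apply the formula G_tilted = GHI * factor:
  G_tilted = 720 * 1.109
  G_tilted = 798.48 W/m^2

798.48


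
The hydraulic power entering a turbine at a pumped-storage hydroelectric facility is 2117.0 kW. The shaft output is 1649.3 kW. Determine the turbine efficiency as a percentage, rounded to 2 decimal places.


Turbine efficiency = (output power / input power) * 100
eta = (1649.3 / 2117.0) * 100
eta = 77.91%

77.91


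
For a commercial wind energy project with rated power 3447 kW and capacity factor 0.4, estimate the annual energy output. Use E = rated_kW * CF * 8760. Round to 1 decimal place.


Annual energy = rated_kW * capacity_factor * hours_per_year
Given: P_rated = 3447 kW, CF = 0.4, hours = 8760
E = 3447 * 0.4 * 8760
E = 12078288.0 kWh

12078288.0


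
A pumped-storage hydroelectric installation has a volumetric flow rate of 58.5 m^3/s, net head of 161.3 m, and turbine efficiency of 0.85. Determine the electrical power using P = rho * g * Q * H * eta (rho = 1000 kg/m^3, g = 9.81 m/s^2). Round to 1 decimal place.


Apply the hydropower formula P = rho * g * Q * H * eta
rho * g = 1000 * 9.81 = 9810.0
P = 9810.0 * 58.5 * 161.3 * 0.85
P = 78682502.9 W

78682502.9


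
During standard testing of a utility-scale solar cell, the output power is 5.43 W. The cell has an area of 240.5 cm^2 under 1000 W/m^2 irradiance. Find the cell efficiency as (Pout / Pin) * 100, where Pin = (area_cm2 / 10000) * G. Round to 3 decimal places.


First compute the input power:
  Pin = area_cm2 / 10000 * G = 240.5 / 10000 * 1000 = 24.05 W
Then compute efficiency:
  Efficiency = (Pout / Pin) * 100 = (5.43 / 24.05) * 100
  Efficiency = 22.578%

22.578


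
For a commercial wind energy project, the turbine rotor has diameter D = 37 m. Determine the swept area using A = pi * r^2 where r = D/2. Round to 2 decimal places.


Compute the rotor radius:
  r = D / 2 = 37 / 2 = 18.5 m
Calculate swept area:
  A = pi * r^2 = pi * 18.5^2
  A = 1075.21 m^2

1075.21


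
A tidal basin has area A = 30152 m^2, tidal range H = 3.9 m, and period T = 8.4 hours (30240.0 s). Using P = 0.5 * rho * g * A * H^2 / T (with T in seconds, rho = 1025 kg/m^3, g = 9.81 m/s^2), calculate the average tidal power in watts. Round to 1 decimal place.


Convert period to seconds: T = 8.4 * 3600 = 30240.0 s
H^2 = 3.9^2 = 15.21
P = 0.5 * rho * g * A * H^2 / T
P = 0.5 * 1025 * 9.81 * 30152 * 15.21 / 30240.0
P = 76247.6 W

76247.6


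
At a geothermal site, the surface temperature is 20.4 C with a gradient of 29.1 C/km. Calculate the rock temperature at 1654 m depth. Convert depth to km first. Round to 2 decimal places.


Convert depth to km: 1654 / 1000 = 1.654 km
Temperature increase = gradient * depth_km = 29.1 * 1.654 = 48.13 C
Temperature at depth = T_surface + delta_T = 20.4 + 48.13
T = 68.53 C

68.53


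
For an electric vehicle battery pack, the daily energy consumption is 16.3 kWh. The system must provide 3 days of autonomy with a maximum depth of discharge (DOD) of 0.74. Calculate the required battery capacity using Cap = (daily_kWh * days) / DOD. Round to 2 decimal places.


Total energy needed = daily * days = 16.3 * 3 = 48.9 kWh
Account for depth of discharge:
  Cap = total_energy / DOD = 48.9 / 0.74
  Cap = 66.08 kWh

66.08


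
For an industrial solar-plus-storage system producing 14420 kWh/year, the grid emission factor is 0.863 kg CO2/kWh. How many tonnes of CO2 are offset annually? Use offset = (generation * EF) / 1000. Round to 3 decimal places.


CO2 offset in kg = generation * emission_factor
CO2 offset = 14420 * 0.863 = 12444.46 kg
Convert to tonnes:
  CO2 offset = 12444.46 / 1000 = 12.444 tonnes

12.444


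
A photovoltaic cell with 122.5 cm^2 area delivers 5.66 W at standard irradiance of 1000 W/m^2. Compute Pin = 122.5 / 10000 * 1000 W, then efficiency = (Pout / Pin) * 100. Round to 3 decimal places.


First compute the input power:
  Pin = area_cm2 / 10000 * G = 122.5 / 10000 * 1000 = 12.25 W
Then compute efficiency:
  Efficiency = (Pout / Pin) * 100 = (5.66 / 12.25) * 100
  Efficiency = 46.204%

46.204


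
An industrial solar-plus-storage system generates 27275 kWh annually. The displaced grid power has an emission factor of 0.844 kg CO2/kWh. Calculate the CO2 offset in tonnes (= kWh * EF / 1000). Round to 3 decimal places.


CO2 offset in kg = generation * emission_factor
CO2 offset = 27275 * 0.844 = 23020.1 kg
Convert to tonnes:
  CO2 offset = 23020.1 / 1000 = 23.020 tonnes

23.020


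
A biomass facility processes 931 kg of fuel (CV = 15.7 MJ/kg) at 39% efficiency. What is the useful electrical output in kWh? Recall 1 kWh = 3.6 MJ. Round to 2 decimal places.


Total energy = mass * CV = 931 * 15.7 = 14616.7 MJ
Useful energy = total * eta = 14616.7 * 0.39 = 5700.51 MJ
Convert to kWh: 5700.51 / 3.6
Useful energy = 1583.48 kWh

1583.48


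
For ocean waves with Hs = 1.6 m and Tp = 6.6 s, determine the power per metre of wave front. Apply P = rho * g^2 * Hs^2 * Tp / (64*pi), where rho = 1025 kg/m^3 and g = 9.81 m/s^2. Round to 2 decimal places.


Apply wave power formula:
  g^2 = 9.81^2 = 96.2361
  Hs^2 = 1.6^2 = 2.56
  Numerator = rho * g^2 * Hs^2 * Tp = 1025 * 96.2361 * 2.56 * 6.6 = 1666655.27
  Denominator = 64 * pi = 201.0619
  P = 1666655.27 / 201.0619 = 8289.26 W/m

8289.26


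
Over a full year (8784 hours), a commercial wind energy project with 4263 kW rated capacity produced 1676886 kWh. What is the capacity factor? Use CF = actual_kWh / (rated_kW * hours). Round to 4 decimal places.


Capacity factor = actual output / maximum possible output
Maximum possible = rated * hours = 4263 * 8784 = 37446192 kWh
CF = 1676886 / 37446192
CF = 0.0448

0.0448


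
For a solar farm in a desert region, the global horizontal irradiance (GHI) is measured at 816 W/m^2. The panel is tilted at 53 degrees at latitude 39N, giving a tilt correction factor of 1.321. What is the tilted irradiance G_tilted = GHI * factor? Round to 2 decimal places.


Identify the given values:
  GHI = 816 W/m^2, tilt correction factor = 1.321
Apply the formula G_tilted = GHI * factor:
  G_tilted = 816 * 1.321
  G_tilted = 1077.94 W/m^2

1077.94


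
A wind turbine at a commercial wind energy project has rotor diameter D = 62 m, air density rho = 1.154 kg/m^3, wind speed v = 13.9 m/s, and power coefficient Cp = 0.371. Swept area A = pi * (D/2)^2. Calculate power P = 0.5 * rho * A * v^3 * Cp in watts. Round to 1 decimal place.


Step 1 -- Compute swept area:
  A = pi * (D/2)^2 = pi * (62/2)^2 = 3019.07 m^2
Step 2 -- Apply wind power equation:
  P = 0.5 * rho * A * v^3 * Cp
  v^3 = 13.9^3 = 2685.619
  P = 0.5 * 1.154 * 3019.07 * 2685.619 * 0.371
  P = 1735670.9 W

1735670.9


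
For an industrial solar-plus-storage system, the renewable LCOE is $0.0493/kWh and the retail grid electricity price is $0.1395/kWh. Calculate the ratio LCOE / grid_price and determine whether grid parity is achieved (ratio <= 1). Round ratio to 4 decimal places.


Compare LCOE to grid price:
  LCOE = $0.0493/kWh, Grid price = $0.1395/kWh
  Ratio = LCOE / grid_price = 0.0493 / 0.1395 = 0.3534
  Grid parity achieved (ratio <= 1)? yes

0.3534


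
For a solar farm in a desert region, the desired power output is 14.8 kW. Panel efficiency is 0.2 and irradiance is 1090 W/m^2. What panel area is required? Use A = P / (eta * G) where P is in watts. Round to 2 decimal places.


Convert target power to watts: P = 14.8 * 1000 = 14800.0 W
Compute denominator: eta * G = 0.2 * 1090 = 218.0
Required area A = P / (eta * G) = 14800.0 / 218.0
A = 67.89 m^2

67.89


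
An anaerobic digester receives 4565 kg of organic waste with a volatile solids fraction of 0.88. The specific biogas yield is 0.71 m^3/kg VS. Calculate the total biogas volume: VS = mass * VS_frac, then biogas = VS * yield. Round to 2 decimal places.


Compute volatile solids:
  VS = mass * VS_fraction = 4565 * 0.88 = 4017.2 kg
Calculate biogas volume:
  Biogas = VS * specific_yield = 4017.2 * 0.71
  Biogas = 2852.21 m^3

2852.21


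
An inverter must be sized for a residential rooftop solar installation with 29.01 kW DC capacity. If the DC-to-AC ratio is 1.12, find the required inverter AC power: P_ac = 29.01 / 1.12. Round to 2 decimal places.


The inverter AC capacity is determined by the DC/AC ratio.
Given: P_dc = 29.01 kW, DC/AC ratio = 1.12
P_ac = P_dc / ratio = 29.01 / 1.12
P_ac = 25.90 kW

25.90


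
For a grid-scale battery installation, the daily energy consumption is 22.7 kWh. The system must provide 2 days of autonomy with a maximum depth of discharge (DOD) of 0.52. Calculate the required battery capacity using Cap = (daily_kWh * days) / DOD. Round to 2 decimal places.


Total energy needed = daily * days = 22.7 * 2 = 45.4 kWh
Account for depth of discharge:
  Cap = total_energy / DOD = 45.4 / 0.52
  Cap = 87.31 kWh

87.31


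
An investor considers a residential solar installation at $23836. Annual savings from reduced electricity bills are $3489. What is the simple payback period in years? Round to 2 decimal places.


Simple payback period = initial cost / annual savings
Payback = 23836 / 3489
Payback = 6.83 years

6.83


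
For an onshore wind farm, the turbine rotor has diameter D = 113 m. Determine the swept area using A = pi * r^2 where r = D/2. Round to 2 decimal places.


Compute the rotor radius:
  r = D / 2 = 113 / 2 = 56.5 m
Calculate swept area:
  A = pi * r^2 = pi * 56.5^2
  A = 10028.75 m^2

10028.75


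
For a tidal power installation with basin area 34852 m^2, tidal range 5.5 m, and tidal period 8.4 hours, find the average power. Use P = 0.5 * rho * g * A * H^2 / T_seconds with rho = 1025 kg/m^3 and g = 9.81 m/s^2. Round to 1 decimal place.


Convert period to seconds: T = 8.4 * 3600 = 30240.0 s
H^2 = 5.5^2 = 30.25
P = 0.5 * rho * g * A * H^2 / T
P = 0.5 * 1025 * 9.81 * 34852 * 30.25 / 30240.0
P = 175280.7 W

175280.7


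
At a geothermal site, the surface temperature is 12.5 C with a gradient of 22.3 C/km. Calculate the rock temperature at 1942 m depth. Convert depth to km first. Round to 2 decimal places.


Convert depth to km: 1942 / 1000 = 1.942 km
Temperature increase = gradient * depth_km = 22.3 * 1.942 = 43.31 C
Temperature at depth = T_surface + delta_T = 12.5 + 43.31
T = 55.81 C

55.81


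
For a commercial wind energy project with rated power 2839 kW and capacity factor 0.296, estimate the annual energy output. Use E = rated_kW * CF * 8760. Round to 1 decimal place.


Annual energy = rated_kW * capacity_factor * hours_per_year
Given: P_rated = 2839 kW, CF = 0.296, hours = 8760
E = 2839 * 0.296 * 8760
E = 7361413.4 kWh

7361413.4


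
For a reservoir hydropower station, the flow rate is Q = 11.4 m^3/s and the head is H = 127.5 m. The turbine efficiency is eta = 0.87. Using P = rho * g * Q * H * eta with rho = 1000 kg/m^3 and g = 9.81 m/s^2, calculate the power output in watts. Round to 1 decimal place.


Apply the hydropower formula P = rho * g * Q * H * eta
rho * g = 1000 * 9.81 = 9810.0
P = 9810.0 * 11.4 * 127.5 * 0.87
P = 12405186.5 W

12405186.5


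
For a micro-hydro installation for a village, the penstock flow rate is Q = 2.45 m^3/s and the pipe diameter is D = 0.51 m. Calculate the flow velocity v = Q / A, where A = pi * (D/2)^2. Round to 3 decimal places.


Compute pipe cross-sectional area:
  A = pi * (D/2)^2 = pi * (0.51/2)^2 = 0.2043 m^2
Calculate velocity:
  v = Q / A = 2.45 / 0.2043
  v = 11.993 m/s

11.993


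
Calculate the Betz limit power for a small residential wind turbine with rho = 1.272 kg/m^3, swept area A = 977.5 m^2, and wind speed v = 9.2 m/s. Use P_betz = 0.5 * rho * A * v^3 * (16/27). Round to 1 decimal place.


The Betz coefficient Cp_max = 16/27 = 0.5926
v^3 = 9.2^3 = 778.688
P_betz = 0.5 * rho * A * v^3 * Cp_max
P_betz = 0.5 * 1.272 * 977.5 * 778.688 * 0.5926
P_betz = 286875.6 W

286875.6


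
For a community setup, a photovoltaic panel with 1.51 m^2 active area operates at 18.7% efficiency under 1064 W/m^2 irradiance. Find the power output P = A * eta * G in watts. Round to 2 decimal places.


Use the solar power formula P = A * eta * G.
Given: A = 1.51 m^2, eta = 0.187, G = 1064 W/m^2
P = 1.51 * 0.187 * 1064
P = 300.44 W

300.44


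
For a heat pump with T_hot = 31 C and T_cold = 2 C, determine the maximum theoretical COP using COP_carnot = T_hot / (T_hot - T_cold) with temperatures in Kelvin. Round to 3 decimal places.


Convert to Kelvin:
  T_hot = 31 + 273.15 = 304.15 K
  T_cold = 2 + 273.15 = 275.15 K
Apply Carnot COP formula:
  COP = T_hot_K / (T_hot_K - T_cold_K) = 304.15 / 29.0
  COP = 10.488

10.488


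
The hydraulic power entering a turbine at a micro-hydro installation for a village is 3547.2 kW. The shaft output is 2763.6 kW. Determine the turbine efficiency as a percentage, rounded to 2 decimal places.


Turbine efficiency = (output power / input power) * 100
eta = (2763.6 / 3547.2) * 100
eta = 77.91%

77.91


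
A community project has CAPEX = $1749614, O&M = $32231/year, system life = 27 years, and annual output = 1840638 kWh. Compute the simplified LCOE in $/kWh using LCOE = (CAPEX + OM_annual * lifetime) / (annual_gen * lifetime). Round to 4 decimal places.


Total cost = CAPEX + OM * lifetime = 1749614 + 32231 * 27 = 1749614 + 870237 = 2619851
Total generation = annual * lifetime = 1840638 * 27 = 49697226 kWh
LCOE = 2619851 / 49697226
LCOE = 0.0527 $/kWh

0.0527


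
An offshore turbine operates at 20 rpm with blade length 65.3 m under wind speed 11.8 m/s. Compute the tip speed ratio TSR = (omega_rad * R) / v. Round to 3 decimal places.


Convert rotational speed to rad/s:
  omega = 20 * 2 * pi / 60 = 2.0944 rad/s
Compute tip speed:
  v_tip = omega * R = 2.0944 * 65.3 = 136.764 m/s
Tip speed ratio:
  TSR = v_tip / v_wind = 136.764 / 11.8 = 11.590

11.590


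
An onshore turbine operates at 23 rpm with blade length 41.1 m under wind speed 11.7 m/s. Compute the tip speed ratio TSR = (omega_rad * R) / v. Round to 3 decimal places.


Convert rotational speed to rad/s:
  omega = 23 * 2 * pi / 60 = 2.4086 rad/s
Compute tip speed:
  v_tip = omega * R = 2.4086 * 41.1 = 98.992 m/s
Tip speed ratio:
  TSR = v_tip / v_wind = 98.992 / 11.7 = 8.461

8.461


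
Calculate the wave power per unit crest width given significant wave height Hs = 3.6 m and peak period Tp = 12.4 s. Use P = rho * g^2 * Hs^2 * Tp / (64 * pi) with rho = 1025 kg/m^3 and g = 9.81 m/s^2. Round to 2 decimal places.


Apply wave power formula:
  g^2 = 9.81^2 = 96.2361
  Hs^2 = 3.6^2 = 12.96
  Numerator = rho * g^2 * Hs^2 * Tp = 1025 * 96.2361 * 12.96 * 12.4 = 15852164.37
  Denominator = 64 * pi = 201.0619
  P = 15852164.37 / 201.0619 = 78842.20 W/m

78842.20


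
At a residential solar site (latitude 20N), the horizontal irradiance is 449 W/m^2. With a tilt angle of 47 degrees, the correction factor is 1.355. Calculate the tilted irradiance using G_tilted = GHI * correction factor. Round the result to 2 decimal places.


Identify the given values:
  GHI = 449 W/m^2, tilt correction factor = 1.355
Apply the formula G_tilted = GHI * factor:
  G_tilted = 449 * 1.355
  G_tilted = 608.40 W/m^2

608.40


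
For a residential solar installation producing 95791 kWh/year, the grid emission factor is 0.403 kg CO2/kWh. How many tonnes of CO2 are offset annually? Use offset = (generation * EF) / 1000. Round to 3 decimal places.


CO2 offset in kg = generation * emission_factor
CO2 offset = 95791 * 0.403 = 38603.77 kg
Convert to tonnes:
  CO2 offset = 38603.77 / 1000 = 38.604 tonnes

38.604


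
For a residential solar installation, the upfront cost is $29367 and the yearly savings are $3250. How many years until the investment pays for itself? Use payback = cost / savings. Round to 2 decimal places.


Simple payback period = initial cost / annual savings
Payback = 29367 / 3250
Payback = 9.04 years

9.04


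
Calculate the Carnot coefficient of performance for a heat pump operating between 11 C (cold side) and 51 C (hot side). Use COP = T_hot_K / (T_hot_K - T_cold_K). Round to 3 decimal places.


Convert to Kelvin:
  T_hot = 51 + 273.15 = 324.15 K
  T_cold = 11 + 273.15 = 284.15 K
Apply Carnot COP formula:
  COP = T_hot_K / (T_hot_K - T_cold_K) = 324.15 / 40.0
  COP = 8.104

8.104


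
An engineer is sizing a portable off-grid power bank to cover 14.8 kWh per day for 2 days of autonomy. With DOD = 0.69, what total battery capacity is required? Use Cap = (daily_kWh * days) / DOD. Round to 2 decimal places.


Total energy needed = daily * days = 14.8 * 2 = 29.6 kWh
Account for depth of discharge:
  Cap = total_energy / DOD = 29.6 / 0.69
  Cap = 42.90 kWh

42.90


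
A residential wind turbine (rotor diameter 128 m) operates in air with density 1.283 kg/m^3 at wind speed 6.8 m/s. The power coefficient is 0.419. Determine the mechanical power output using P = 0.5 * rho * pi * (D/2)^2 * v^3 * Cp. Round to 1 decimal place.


Step 1 -- Compute swept area:
  A = pi * (D/2)^2 = pi * (128/2)^2 = 12867.96 m^2
Step 2 -- Apply wind power equation:
  P = 0.5 * rho * A * v^3 * Cp
  v^3 = 6.8^3 = 314.432
  P = 0.5 * 1.283 * 12867.96 * 314.432 * 0.419
  P = 1087545.0 W

1087545.0


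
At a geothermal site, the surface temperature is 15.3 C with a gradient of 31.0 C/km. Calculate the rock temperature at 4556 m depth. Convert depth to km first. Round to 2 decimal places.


Convert depth to km: 4556 / 1000 = 4.556 km
Temperature increase = gradient * depth_km = 31.0 * 4.556 = 141.24 C
Temperature at depth = T_surface + delta_T = 15.3 + 141.24
T = 156.54 C

156.54


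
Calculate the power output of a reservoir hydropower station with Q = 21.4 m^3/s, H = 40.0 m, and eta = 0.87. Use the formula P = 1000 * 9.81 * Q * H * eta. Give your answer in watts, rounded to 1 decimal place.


Apply the hydropower formula P = rho * g * Q * H * eta
rho * g = 1000 * 9.81 = 9810.0
P = 9810.0 * 21.4 * 40.0 * 0.87
P = 7305703.2 W

7305703.2


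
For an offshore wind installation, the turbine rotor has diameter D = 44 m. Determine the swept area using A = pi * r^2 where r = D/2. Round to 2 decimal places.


Compute the rotor radius:
  r = D / 2 = 44 / 2 = 22.0 m
Calculate swept area:
  A = pi * r^2 = pi * 22.0^2
  A = 1520.53 m^2

1520.53


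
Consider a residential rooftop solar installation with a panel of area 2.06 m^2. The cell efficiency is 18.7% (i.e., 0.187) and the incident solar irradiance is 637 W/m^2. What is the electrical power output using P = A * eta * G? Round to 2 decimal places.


Use the solar power formula P = A * eta * G.
Given: A = 2.06 m^2, eta = 0.187, G = 637 W/m^2
P = 2.06 * 0.187 * 637
P = 245.39 W

245.39


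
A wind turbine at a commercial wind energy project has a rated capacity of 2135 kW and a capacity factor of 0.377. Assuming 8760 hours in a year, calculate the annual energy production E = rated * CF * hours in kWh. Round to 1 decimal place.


Annual energy = rated_kW * capacity_factor * hours_per_year
Given: P_rated = 2135 kW, CF = 0.377, hours = 8760
E = 2135 * 0.377 * 8760
E = 7050880.2 kWh

7050880.2


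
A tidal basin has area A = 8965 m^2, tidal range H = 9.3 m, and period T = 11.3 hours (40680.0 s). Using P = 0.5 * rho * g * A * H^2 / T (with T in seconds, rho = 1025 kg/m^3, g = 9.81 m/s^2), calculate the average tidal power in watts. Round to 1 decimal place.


Convert period to seconds: T = 11.3 * 3600 = 40680.0 s
H^2 = 9.3^2 = 86.49
P = 0.5 * rho * g * A * H^2 / T
P = 0.5 * 1025 * 9.81 * 8965 * 86.49 / 40680.0
P = 95829.3 W

95829.3


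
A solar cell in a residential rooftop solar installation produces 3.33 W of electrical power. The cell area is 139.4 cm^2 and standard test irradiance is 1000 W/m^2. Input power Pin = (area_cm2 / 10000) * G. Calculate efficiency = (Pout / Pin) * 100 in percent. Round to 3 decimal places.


First compute the input power:
  Pin = area_cm2 / 10000 * G = 139.4 / 10000 * 1000 = 13.94 W
Then compute efficiency:
  Efficiency = (Pout / Pin) * 100 = (3.33 / 13.94) * 100
  Efficiency = 23.888%

23.888


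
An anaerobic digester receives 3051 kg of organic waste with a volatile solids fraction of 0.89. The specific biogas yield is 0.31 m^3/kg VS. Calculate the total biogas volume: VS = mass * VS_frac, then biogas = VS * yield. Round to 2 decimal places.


Compute volatile solids:
  VS = mass * VS_fraction = 3051 * 0.89 = 2715.39 kg
Calculate biogas volume:
  Biogas = VS * specific_yield = 2715.39 * 0.31
  Biogas = 841.77 m^3

841.77


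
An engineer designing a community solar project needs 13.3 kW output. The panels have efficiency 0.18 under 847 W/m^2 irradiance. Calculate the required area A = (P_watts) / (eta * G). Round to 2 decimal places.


Convert target power to watts: P = 13.3 * 1000 = 13300.0 W
Compute denominator: eta * G = 0.18 * 847 = 152.46
Required area A = P / (eta * G) = 13300.0 / 152.46
A = 87.24 m^2

87.24


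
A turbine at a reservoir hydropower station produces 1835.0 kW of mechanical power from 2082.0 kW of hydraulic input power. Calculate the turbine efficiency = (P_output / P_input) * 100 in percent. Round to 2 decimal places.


Turbine efficiency = (output power / input power) * 100
eta = (1835.0 / 2082.0) * 100
eta = 88.14%

88.14


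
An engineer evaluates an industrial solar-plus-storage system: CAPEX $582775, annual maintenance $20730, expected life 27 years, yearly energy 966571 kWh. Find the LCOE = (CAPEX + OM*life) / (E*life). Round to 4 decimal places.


Total cost = CAPEX + OM * lifetime = 582775 + 20730 * 27 = 582775 + 559710 = 1142485
Total generation = annual * lifetime = 966571 * 27 = 26097417 kWh
LCOE = 1142485 / 26097417
LCOE = 0.0438 $/kWh

0.0438


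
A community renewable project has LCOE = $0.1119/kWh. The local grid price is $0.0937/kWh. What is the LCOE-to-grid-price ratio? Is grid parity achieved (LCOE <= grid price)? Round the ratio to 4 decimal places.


Compare LCOE to grid price:
  LCOE = $0.1119/kWh, Grid price = $0.0937/kWh
  Ratio = LCOE / grid_price = 0.1119 / 0.0937 = 1.1942
  Grid parity achieved (ratio <= 1)? no

1.1942


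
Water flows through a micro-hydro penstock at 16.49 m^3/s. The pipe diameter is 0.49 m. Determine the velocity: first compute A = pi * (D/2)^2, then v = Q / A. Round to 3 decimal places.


Compute pipe cross-sectional area:
  A = pi * (D/2)^2 = pi * (0.49/2)^2 = 0.1886 m^2
Calculate velocity:
  v = Q / A = 16.49 / 0.1886
  v = 87.446 m/s

87.446


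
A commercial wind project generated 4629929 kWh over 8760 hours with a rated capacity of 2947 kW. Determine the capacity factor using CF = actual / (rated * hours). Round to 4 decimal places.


Capacity factor = actual output / maximum possible output
Maximum possible = rated * hours = 2947 * 8760 = 25815720 kWh
CF = 4629929 / 25815720
CF = 0.1793

0.1793


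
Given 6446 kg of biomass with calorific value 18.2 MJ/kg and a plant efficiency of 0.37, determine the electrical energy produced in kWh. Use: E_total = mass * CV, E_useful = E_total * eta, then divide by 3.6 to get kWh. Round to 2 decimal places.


Total energy = mass * CV = 6446 * 18.2 = 117317.2 MJ
Useful energy = total * eta = 117317.2 * 0.37 = 43407.36 MJ
Convert to kWh: 43407.36 / 3.6
Useful energy = 12057.60 kWh

12057.60


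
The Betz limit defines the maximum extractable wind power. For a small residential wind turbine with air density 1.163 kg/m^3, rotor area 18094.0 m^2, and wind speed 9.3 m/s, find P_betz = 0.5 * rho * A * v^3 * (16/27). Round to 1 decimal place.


The Betz coefficient Cp_max = 16/27 = 0.5926
v^3 = 9.3^3 = 804.357
P_betz = 0.5 * rho * A * v^3 * Cp_max
P_betz = 0.5 * 1.163 * 18094.0 * 804.357 * 0.5926
P_betz = 5015212.8 W

5015212.8


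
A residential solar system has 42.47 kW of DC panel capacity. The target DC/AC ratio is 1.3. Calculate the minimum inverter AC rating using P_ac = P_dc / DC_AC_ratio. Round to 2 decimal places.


The inverter AC capacity is determined by the DC/AC ratio.
Given: P_dc = 42.47 kW, DC/AC ratio = 1.3
P_ac = P_dc / ratio = 42.47 / 1.3
P_ac = 32.67 kW

32.67


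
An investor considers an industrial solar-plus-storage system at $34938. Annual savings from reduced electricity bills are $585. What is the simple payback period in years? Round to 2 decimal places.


Simple payback period = initial cost / annual savings
Payback = 34938 / 585
Payback = 59.72 years

59.72


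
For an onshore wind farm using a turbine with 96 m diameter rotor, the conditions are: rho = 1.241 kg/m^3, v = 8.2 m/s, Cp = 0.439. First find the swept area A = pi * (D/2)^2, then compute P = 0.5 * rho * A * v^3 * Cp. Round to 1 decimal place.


Step 1 -- Compute swept area:
  A = pi * (D/2)^2 = pi * (96/2)^2 = 7238.23 m^2
Step 2 -- Apply wind power equation:
  P = 0.5 * rho * A * v^3 * Cp
  v^3 = 8.2^3 = 551.368
  P = 0.5 * 1.241 * 7238.23 * 551.368 * 0.439
  P = 1087126.8 W

1087126.8


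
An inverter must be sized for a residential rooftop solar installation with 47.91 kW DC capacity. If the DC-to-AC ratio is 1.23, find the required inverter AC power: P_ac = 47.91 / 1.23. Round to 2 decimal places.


The inverter AC capacity is determined by the DC/AC ratio.
Given: P_dc = 47.91 kW, DC/AC ratio = 1.23
P_ac = P_dc / ratio = 47.91 / 1.23
P_ac = 38.95 kW

38.95


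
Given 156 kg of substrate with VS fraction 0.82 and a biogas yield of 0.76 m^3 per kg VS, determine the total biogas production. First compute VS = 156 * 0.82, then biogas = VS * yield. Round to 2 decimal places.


Compute volatile solids:
  VS = mass * VS_fraction = 156 * 0.82 = 127.92 kg
Calculate biogas volume:
  Biogas = VS * specific_yield = 127.92 * 0.76
  Biogas = 97.22 m^3

97.22


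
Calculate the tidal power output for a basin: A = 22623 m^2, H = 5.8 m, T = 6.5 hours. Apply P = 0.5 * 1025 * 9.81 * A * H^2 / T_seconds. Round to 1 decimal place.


Convert period to seconds: T = 6.5 * 3600 = 23400.0 s
H^2 = 5.8^2 = 33.64
P = 0.5 * rho * g * A * H^2 / T
P = 0.5 * 1025 * 9.81 * 22623 * 33.64 / 23400.0
P = 163513.3 W

163513.3


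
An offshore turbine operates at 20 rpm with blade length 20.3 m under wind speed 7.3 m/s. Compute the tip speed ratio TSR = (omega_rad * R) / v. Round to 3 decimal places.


Convert rotational speed to rad/s:
  omega = 20 * 2 * pi / 60 = 2.0944 rad/s
Compute tip speed:
  v_tip = omega * R = 2.0944 * 20.3 = 42.516 m/s
Tip speed ratio:
  TSR = v_tip / v_wind = 42.516 / 7.3 = 5.824

5.824


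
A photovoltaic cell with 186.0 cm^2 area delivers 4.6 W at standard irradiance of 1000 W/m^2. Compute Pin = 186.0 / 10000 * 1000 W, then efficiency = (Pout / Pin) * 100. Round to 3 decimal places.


First compute the input power:
  Pin = area_cm2 / 10000 * G = 186.0 / 10000 * 1000 = 18.6 W
Then compute efficiency:
  Efficiency = (Pout / Pin) * 100 = (4.6 / 18.6) * 100
  Efficiency = 24.731%

24.731


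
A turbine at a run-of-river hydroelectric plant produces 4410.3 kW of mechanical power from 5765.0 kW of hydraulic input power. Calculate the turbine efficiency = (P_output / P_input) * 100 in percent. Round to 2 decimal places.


Turbine efficiency = (output power / input power) * 100
eta = (4410.3 / 5765.0) * 100
eta = 76.50%

76.50


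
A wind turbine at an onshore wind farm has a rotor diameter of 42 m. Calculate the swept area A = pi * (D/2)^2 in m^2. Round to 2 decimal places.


Compute the rotor radius:
  r = D / 2 = 42 / 2 = 21.0 m
Calculate swept area:
  A = pi * r^2 = pi * 21.0^2
  A = 1385.44 m^2

1385.44


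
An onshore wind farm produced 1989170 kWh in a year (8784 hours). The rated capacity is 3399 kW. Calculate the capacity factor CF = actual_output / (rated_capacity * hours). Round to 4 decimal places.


Capacity factor = actual output / maximum possible output
Maximum possible = rated * hours = 3399 * 8784 = 29856816 kWh
CF = 1989170 / 29856816
CF = 0.0666

0.0666


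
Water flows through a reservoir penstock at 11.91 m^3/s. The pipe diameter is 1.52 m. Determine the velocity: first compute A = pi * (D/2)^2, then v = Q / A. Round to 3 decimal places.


Compute pipe cross-sectional area:
  A = pi * (D/2)^2 = pi * (1.52/2)^2 = 1.8146 m^2
Calculate velocity:
  v = Q / A = 11.91 / 1.8146
  v = 6.563 m/s

6.563


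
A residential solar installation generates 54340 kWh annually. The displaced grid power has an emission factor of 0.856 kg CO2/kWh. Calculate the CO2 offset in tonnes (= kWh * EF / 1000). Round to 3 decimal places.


CO2 offset in kg = generation * emission_factor
CO2 offset = 54340 * 0.856 = 46515.04 kg
Convert to tonnes:
  CO2 offset = 46515.04 / 1000 = 46.515 tonnes

46.515


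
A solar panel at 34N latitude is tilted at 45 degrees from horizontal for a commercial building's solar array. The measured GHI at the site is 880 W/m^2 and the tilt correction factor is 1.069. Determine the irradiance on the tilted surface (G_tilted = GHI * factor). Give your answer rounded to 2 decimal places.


Identify the given values:
  GHI = 880 W/m^2, tilt correction factor = 1.069
Apply the formula G_tilted = GHI * factor:
  G_tilted = 880 * 1.069
  G_tilted = 940.72 W/m^2

940.72


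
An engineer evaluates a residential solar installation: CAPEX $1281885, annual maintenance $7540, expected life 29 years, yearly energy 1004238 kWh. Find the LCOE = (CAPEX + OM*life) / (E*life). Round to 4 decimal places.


Total cost = CAPEX + OM * lifetime = 1281885 + 7540 * 29 = 1281885 + 218660 = 1500545
Total generation = annual * lifetime = 1004238 * 29 = 29122902 kWh
LCOE = 1500545 / 29122902
LCOE = 0.0515 $/kWh

0.0515


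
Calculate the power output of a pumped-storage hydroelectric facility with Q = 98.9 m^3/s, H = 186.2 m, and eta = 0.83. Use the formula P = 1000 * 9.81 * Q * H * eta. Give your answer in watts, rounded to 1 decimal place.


Apply the hydropower formula P = rho * g * Q * H * eta
rho * g = 1000 * 9.81 = 9810.0
P = 9810.0 * 98.9 * 186.2 * 0.83
P = 149941920.1 W

149941920.1


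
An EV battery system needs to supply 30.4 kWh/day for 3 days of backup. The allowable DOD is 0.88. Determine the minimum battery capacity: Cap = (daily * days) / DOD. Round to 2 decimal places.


Total energy needed = daily * days = 30.4 * 3 = 91.2 kWh
Account for depth of discharge:
  Cap = total_energy / DOD = 91.2 / 0.88
  Cap = 103.64 kWh

103.64


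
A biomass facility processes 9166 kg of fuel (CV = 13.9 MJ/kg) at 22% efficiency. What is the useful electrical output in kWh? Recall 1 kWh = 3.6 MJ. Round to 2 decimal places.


Total energy = mass * CV = 9166 * 13.9 = 127407.4 MJ
Useful energy = total * eta = 127407.4 * 0.22 = 28029.63 MJ
Convert to kWh: 28029.63 / 3.6
Useful energy = 7786.01 kWh

7786.01


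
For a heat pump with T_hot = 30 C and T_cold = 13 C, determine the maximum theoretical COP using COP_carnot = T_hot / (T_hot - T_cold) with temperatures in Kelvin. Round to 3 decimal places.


Convert to Kelvin:
  T_hot = 30 + 273.15 = 303.15 K
  T_cold = 13 + 273.15 = 286.15 K
Apply Carnot COP formula:
  COP = T_hot_K / (T_hot_K - T_cold_K) = 303.15 / 17.0
  COP = 17.832

17.832


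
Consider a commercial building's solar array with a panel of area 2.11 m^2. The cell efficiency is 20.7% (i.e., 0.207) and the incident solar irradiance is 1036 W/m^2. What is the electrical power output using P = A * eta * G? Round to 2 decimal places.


Use the solar power formula P = A * eta * G.
Given: A = 2.11 m^2, eta = 0.207, G = 1036 W/m^2
P = 2.11 * 0.207 * 1036
P = 452.49 W

452.49
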